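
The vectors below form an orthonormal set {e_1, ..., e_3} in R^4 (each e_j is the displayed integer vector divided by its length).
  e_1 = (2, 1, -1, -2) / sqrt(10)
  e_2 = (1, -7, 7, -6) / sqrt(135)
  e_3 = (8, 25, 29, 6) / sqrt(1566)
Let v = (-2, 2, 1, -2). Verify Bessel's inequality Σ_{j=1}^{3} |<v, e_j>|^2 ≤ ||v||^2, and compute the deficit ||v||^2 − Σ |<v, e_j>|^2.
Σ |<v, e_j>|^2 = 53/29; ||v||^2 = 13; deficit = 324/29

Write each e_j = u_j / sqrt(<u_j, u_j>) where u_j is the displayed integer vector. Then <v, e_j> = <v, u_j> / sqrt(<u_j, u_j>), so |<v, e_j>|^2 = <v, u_j>^2 / <u_j, u_j>.
Coefficients: <v, e_1> = 1/sqrt(10), <v, e_2> = 3/sqrt(135), <v, e_3> = 51/sqrt(1566).
Square and sum: Σ |<v, e_j>|^2 = 53/29.
Compute ||v||^2 = v·v = 13.
Deficit = 13 − 53/29 = 324/29 ≥ 0, confirming Bessel's inequality. (The deficit equals ||v − Σ <v,e_j> e_j||^2, the squared distance from v to span{e_j}.)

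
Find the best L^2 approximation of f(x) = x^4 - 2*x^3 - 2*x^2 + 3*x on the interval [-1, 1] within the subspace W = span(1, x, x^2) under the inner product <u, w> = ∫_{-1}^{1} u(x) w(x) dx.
g(x) = -8*x^2/7 + 9*x/5 - 3/35

The best approximation g ∈ W is the orthogonal projection of f onto W. Writing g = a_0 + a_1 x + a_2 x^2, the coefficients solve the normal equations G · a = b where
  G_{ij} = <φ_i, φ_j> and b_i = <f, φ_i>, with φ_0 = 1, φ_1 = x, φ_2 = x^2.
G =
  [2, 0, 2/3]
  [0, 2/3, 0]
  [2/3, 0, 2/5],
b = (-14/15, 6/5, -18/35).
Solving gives a_0 = -3/35, a_1 = 9/5, a_2 = -8/7, so
  g(x) = -8*x^2/7 + 9*x/5 - 3/35.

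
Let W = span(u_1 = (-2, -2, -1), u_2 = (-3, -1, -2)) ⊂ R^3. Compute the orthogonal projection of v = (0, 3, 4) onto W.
proj_W(v) = (57/26, 59/26, 14/13)

Set up U = [u_1 | ... | u_2] ∈ R^(3×2). The projector onto W = col(U) is P = U (U^T U)^(-1) U^T.
Compute U^T U =
  [9, 10]
  [10, 14],
and U^T v = (-10, -11).
Solve U^T U · c = U^T v for the coefficients: c = (-15/13, 1/26). The projection is proj_W(v) = U c.
Check: (v - proj_W(v)) · u_1 = 0  (should be 0).
Check: (v - proj_W(v)) · u_2 = 0  (should be 0).
Result: proj_W(v) = (57/26, 59/26, 14/13).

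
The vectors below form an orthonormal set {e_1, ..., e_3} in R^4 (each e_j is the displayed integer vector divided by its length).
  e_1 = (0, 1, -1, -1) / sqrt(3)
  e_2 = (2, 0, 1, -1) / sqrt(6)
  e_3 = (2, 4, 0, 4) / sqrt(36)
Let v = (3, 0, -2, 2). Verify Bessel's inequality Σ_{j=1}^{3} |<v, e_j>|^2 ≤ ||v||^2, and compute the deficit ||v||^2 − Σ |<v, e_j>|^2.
Σ |<v, e_j>|^2 = 55/9; ||v||^2 = 17; deficit = 98/9

Write each e_j = u_j / sqrt(<u_j, u_j>) where u_j is the displayed integer vector. Then <v, e_j> = <v, u_j> / sqrt(<u_j, u_j>), so |<v, e_j>|^2 = <v, u_j>^2 / <u_j, u_j>.
Coefficients: <v, e_1> = 0/sqrt(3), <v, e_2> = 2/sqrt(6), <v, e_3> = 14/sqrt(36).
Square and sum: Σ |<v, e_j>|^2 = 55/9.
Compute ||v||^2 = v·v = 17.
Deficit = 17 − 55/9 = 98/9 ≥ 0, confirming Bessel's inequality. (The deficit equals ||v − Σ <v,e_j> e_j||^2, the squared distance from v to span{e_j}.)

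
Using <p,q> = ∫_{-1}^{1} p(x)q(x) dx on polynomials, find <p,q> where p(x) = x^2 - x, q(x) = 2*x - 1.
<p,q> = -2

Expand the product: p(x)·q(x) = 2*x^3 - 3*x^2 + x.
∫_{-1}^{1} of each monomial x^k gives [2/(k+1) if k even, 0 if k odd]. Integrating term-by-term (or equivalently evaluating the antiderivative F(x) = x^4/2 - x^3 + x^2/2 at the endpoints):
  F(1) − F(−1) = 0 − (2) = -2.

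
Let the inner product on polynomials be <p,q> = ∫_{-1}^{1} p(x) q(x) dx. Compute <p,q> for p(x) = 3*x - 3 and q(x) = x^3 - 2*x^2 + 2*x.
<p,q> = 46/5

Expand the product: p(x)·q(x) = 3*x^4 - 9*x^3 + 12*x^2 - 6*x.
∫_{-1}^{1} of each monomial x^k gives [2/(k+1) if k even, 0 if k odd]. Integrating term-by-term (or equivalently evaluating the antiderivative F(x) = 3*x^5/5 - 9*x^4/4 + 4*x^3 - 3*x^2 at the endpoints):
  F(1) − F(−1) = -13/20 − (-197/20) = 46/5.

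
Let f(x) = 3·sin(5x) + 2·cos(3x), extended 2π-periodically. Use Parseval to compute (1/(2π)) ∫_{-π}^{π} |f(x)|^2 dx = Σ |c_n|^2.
Σ |c_n|^2 = 13/2

Expand |f|^2 and use orthogonality of {sin(nx), cos(mx)} on [-π, π]:
  ∫_{-π}^{π} sin(nx)^2 dx = π, ∫ cos(mx)^2 dx = π, and cross terms integrate to 0.
So ∫_{-π}^{π} f(x)^2 dx = 3^2 · π + 2^2 · π = (9 + 4)π.
Divide by 2π: (9 + 4)/2 = 13/2.
By Parseval, this equals Σ |c_n|^2.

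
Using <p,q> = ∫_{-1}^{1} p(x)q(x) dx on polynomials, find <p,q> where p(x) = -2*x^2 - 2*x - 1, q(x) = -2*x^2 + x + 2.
<p,q> = -76/15

Expand the product: p(x)·q(x) = 4*x^4 + 2*x^3 - 4*x^2 - 5*x - 2.
∫_{-1}^{1} of each monomial x^k gives [2/(k+1) if k even, 0 if k odd]. Integrating term-by-term (or equivalently evaluating the antiderivative F(x) = 4*x^5/5 + x^4/2 - 4*x^3/3 - 5*x^2/2 - 2*x at the endpoints):
  F(1) − F(−1) = -68/15 − (8/15) = -76/15.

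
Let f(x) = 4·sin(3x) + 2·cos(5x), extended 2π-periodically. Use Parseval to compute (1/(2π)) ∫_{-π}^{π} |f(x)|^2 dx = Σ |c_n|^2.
Σ |c_n|^2 = 10

Expand |f|^2 and use orthogonality of {sin(nx), cos(mx)} on [-π, π]:
  ∫_{-π}^{π} sin(nx)^2 dx = π, ∫ cos(mx)^2 dx = π, and cross terms integrate to 0.
So ∫_{-π}^{π} f(x)^2 dx = 4^2 · π + 2^2 · π = (16 + 4)π.
Divide by 2π: (16 + 4)/2 = 10.
By Parseval, this equals Σ |c_n|^2.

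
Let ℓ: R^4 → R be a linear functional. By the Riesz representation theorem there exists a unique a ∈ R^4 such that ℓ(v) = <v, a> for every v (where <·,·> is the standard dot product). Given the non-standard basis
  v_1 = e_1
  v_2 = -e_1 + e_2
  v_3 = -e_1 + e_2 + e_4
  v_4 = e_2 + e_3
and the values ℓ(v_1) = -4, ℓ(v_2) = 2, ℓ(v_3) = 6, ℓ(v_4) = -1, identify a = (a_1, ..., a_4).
a = (-4, -2, 1, 4)

Write a = (a_1, ..., a_4) in the standard basis. For each basis vector v_i, ℓ(v_i) = <v_i, a> is a linear equation in the a_j's. Collect the n equations into a matrix system V a = ℓ, where row i of V is v_i (expressed in the standard basis). Since V is invertible (lower-triangular with 1s on the diagonal, up to permutation), solve by back-substitution:
  V =
[[1, 0, 0, 0],
 [-1, 1, 0, 0],
 [-1, 1, 0, 1],
 [0, 1, 1, 0]]
  V a = (-4, 2, 6, -1)
Solving gives a = (-4, -2, 1, 4).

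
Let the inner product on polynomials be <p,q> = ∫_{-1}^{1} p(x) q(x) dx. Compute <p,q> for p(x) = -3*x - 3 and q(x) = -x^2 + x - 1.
<p,q> = 6

Expand the product: p(x)·q(x) = 3*x^3 + 3.
∫_{-1}^{1} of each monomial x^k gives [2/(k+1) if k even, 0 if k odd]. Integrating term-by-term (or equivalently evaluating the antiderivative F(x) = 3*x^4/4 + 3*x at the endpoints):
  F(1) − F(−1) = 15/4 − (-9/4) = 6.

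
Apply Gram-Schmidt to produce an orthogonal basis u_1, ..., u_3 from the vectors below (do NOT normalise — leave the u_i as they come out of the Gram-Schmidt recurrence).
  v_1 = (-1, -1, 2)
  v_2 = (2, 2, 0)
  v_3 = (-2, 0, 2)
Orthogonal basis:
  u_1 = (-1, -1, 2)
  u_2 = (4/3, 4/3, 4/3)
  u_3 = (-1, 1, 0)

Apply the Gram-Schmidt recurrence
  u_1 = v_1
  u_i = v_i − Σ_{j<i} ((v_i · u_j) / (u_j · u_j)) · u_j.

Step by step this gives:
  u_1 = (-1, -1, 2)
  u_2 = (4/3, 4/3, 4/3)
  u_3 = (-1, 1, 0)

Orthogonality check:
  u_2 · u_1 = 0 (should be 0)
  u_3 · u_1 = 0 (should be 0)
  u_3 · u_2 = 0 (should be 0)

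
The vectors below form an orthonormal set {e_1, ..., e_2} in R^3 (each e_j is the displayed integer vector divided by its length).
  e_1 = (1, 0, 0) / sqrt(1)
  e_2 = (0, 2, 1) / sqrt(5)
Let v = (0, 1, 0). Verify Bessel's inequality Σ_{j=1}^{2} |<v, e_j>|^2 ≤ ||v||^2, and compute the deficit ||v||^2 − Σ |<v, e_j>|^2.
Σ |<v, e_j>|^2 = 4/5; ||v||^2 = 1; deficit = 1/5

Write each e_j = u_j / sqrt(<u_j, u_j>) where u_j is the displayed integer vector. Then <v, e_j> = <v, u_j> / sqrt(<u_j, u_j>), so |<v, e_j>|^2 = <v, u_j>^2 / <u_j, u_j>.
Coefficients: <v, e_1> = 0/sqrt(1), <v, e_2> = 2/sqrt(5).
Square and sum: Σ |<v, e_j>|^2 = 4/5.
Compute ||v||^2 = v·v = 1.
Deficit = 1 − 4/5 = 1/5 ≥ 0, confirming Bessel's inequality. (The deficit equals ||v − Σ <v,e_j> e_j||^2, the squared distance from v to span{e_j}.)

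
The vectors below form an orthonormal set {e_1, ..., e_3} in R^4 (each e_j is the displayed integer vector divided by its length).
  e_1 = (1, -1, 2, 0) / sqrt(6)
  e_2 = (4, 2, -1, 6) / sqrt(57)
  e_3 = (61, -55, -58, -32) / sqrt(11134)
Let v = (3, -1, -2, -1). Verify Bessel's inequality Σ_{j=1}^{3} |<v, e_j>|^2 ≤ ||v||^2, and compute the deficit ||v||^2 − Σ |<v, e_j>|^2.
Σ |<v, e_j>|^2 = 4106/293; ||v||^2 = 15; deficit = 289/293

Write each e_j = u_j / sqrt(<u_j, u_j>) where u_j is the displayed integer vector. Then <v, e_j> = <v, u_j> / sqrt(<u_j, u_j>), so |<v, e_j>|^2 = <v, u_j>^2 / <u_j, u_j>.
Coefficients: <v, e_1> = 0/sqrt(6), <v, e_2> = 6/sqrt(57), <v, e_3> = 386/sqrt(11134).
Square and sum: Σ |<v, e_j>|^2 = 4106/293.
Compute ||v||^2 = v·v = 15.
Deficit = 15 − 4106/293 = 289/293 ≥ 0, confirming Bessel's inequality. (The deficit equals ||v − Σ <v,e_j> e_j||^2, the squared distance from v to span{e_j}.)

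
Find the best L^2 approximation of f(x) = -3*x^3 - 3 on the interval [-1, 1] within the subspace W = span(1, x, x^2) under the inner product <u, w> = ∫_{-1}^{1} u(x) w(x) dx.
g(x) = -9*x/5 - 3

The best approximation g ∈ W is the orthogonal projection of f onto W. Writing g = a_0 + a_1 x + a_2 x^2, the coefficients solve the normal equations G · a = b where
  G_{ij} = <φ_i, φ_j> and b_i = <f, φ_i>, with φ_0 = 1, φ_1 = x, φ_2 = x^2.
G =
  [2, 0, 2/3]
  [0, 2/3, 0]
  [2/3, 0, 2/5],
b = (-6, -6/5, -2).
Solving gives a_0 = -3, a_1 = -9/5, a_2 = 0, so
  g(x) = -9*x/5 - 3.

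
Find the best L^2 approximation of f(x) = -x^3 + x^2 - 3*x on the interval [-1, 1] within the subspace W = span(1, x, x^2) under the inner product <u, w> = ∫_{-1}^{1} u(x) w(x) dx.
g(x) = x^2 - 18*x/5

The best approximation g ∈ W is the orthogonal projection of f onto W. Writing g = a_0 + a_1 x + a_2 x^2, the coefficients solve the normal equations G · a = b where
  G_{ij} = <φ_i, φ_j> and b_i = <f, φ_i>, with φ_0 = 1, φ_1 = x, φ_2 = x^2.
G =
  [2, 0, 2/3]
  [0, 2/3, 0]
  [2/3, 0, 2/5],
b = (2/3, -12/5, 2/5).
Solving gives a_0 = 0, a_1 = -18/5, a_2 = 1, so
  g(x) = x^2 - 18*x/5.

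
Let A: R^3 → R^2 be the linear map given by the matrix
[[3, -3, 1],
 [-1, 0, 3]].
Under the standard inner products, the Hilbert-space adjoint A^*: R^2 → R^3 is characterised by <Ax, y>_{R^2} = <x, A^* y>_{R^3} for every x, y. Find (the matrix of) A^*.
A^* = A^T =
[[3, -1],
 [-3, 0],
 [1, 3]]

For real matrices with standard dot products, the defining identity <Ax, y> = <x, A^* y> gives (Ax)^T y = x^T (A^*) y, i.e. x^T A^T y = x^T (A^*) y. Since this holds for all x, y, we must have A^* = A^T. Therefore
A^* =
[[3, -1],
 [-3, 0],
 [1, 3]].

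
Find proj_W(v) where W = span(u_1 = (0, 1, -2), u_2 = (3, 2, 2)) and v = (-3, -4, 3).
proj_W(v) = (-25/9, -38/9, 26/9)

Set up U = [u_1 | ... | u_2] ∈ R^(3×2). The projector onto W = col(U) is P = U (U^T U)^(-1) U^T.
Compute U^T U =
  [5, -2]
  [-2, 17],
and U^T v = (-10, -11).
Solve U^T U · c = U^T v for the coefficients: c = (-64/27, -25/27). The projection is proj_W(v) = U c.
Check: (v - proj_W(v)) · u_1 = 0  (should be 0).
Check: (v - proj_W(v)) · u_2 = 0  (should be 0).
Result: proj_W(v) = (-25/9, -38/9, 26/9).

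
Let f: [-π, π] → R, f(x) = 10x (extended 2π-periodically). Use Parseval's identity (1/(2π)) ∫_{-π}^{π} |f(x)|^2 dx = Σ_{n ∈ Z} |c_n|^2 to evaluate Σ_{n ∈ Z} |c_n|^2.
Σ |c_n|^2 = 100π^2/3

Expand and integrate term by term over [-π, π]:
  ∫ (10x)^2 dx = 100·(2π^3/3); ∫ 2·10·(0)·x dx = 0 (odd integrand); ∫ 0^2 dx = 0·2π.
So (1/(2π)) ∫_{-π}^{π} (10x)^2 dx = 100π^2/3 + 0 = 100π^2/3.
Parseval ⇒ Σ |c_n|^2 = 100π^2/3.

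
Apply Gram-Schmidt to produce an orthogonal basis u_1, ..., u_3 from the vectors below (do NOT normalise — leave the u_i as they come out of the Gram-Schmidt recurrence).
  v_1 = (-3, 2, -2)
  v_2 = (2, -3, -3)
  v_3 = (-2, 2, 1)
Orthogonal basis:
  u_1 = (-3, 2, -2)
  u_2 = (16/17, -39/17, -63/17)
  u_3 = (-18/169, -3/26, 15/338)

Apply the Gram-Schmidt recurrence
  u_1 = v_1
  u_i = v_i − Σ_{j<i} ((v_i · u_j) / (u_j · u_j)) · u_j.

Step by step this gives:
  u_1 = (-3, 2, -2)
  u_2 = (16/17, -39/17, -63/17)
  u_3 = (-18/169, -3/26, 15/338)

Orthogonality check:
  u_2 · u_1 = 0 (should be 0)
  u_3 · u_1 = 0 (should be 0)
  u_3 · u_2 = 0 (should be 0)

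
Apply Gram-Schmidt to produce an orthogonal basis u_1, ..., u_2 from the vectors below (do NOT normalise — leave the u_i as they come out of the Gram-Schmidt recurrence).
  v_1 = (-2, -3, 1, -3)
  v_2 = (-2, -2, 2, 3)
Orthogonal basis:
  u_1 = (-2, -3, 1, -3)
  u_2 = (-40/23, -37/23, 43/23, 78/23)

Apply the Gram-Schmidt recurrence
  u_1 = v_1
  u_i = v_i − Σ_{j<i} ((v_i · u_j) / (u_j · u_j)) · u_j.

Step by step this gives:
  u_1 = (-2, -3, 1, -3)
  u_2 = (-40/23, -37/23, 43/23, 78/23)

Orthogonality check:
  u_2 · u_1 = 0 (should be 0)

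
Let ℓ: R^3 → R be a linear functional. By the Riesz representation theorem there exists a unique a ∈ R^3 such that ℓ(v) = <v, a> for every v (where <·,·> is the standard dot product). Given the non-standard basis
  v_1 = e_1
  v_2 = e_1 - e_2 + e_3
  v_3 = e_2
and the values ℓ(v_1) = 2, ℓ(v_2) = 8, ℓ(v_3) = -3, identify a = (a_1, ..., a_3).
a = (2, -3, 3)

Write a = (a_1, ..., a_3) in the standard basis. For each basis vector v_i, ℓ(v_i) = <v_i, a> is a linear equation in the a_j's. Collect the n equations into a matrix system V a = ℓ, where row i of V is v_i (expressed in the standard basis). Since V is invertible (lower-triangular with 1s on the diagonal, up to permutation), solve by back-substitution:
  V =
[[1, 0, 0],
 [1, -1, 1],
 [0, 1, 0]]
  V a = (2, 8, -3)
Solving gives a = (2, -3, 3).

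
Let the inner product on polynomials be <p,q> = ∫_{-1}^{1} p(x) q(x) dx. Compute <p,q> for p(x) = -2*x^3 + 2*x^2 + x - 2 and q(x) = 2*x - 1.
<p,q> = 12/5

Expand the product: p(x)·q(x) = -4*x^4 + 6*x^3 - 5*x + 2.
∫_{-1}^{1} of each monomial x^k gives [2/(k+1) if k even, 0 if k odd]. Integrating term-by-term (or equivalently evaluating the antiderivative F(x) = -4*x^5/5 + 3*x^4/2 - 5*x^2/2 + 2*x at the endpoints):
  F(1) − F(−1) = 1/5 − (-11/5) = 12/5.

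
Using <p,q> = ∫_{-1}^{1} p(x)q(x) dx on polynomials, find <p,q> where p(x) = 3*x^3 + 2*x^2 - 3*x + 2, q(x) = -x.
<p,q> = 4/5

Expand the product: p(x)·q(x) = -3*x^4 - 2*x^3 + 3*x^2 - 2*x.
∫_{-1}^{1} of each monomial x^k gives [2/(k+1) if k even, 0 if k odd]. Integrating term-by-term (or equivalently evaluating the antiderivative F(x) = -3*x^5/5 - x^4/2 + x^3 - x^2 at the endpoints):
  F(1) − F(−1) = -11/10 − (-19/10) = 4/5.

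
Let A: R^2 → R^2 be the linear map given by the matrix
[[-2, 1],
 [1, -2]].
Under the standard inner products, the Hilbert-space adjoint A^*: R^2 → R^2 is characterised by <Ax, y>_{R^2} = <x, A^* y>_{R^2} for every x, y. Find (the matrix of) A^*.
A^* = A^T =
[[-2, 1],
 [1, -2]]

For real matrices with standard dot products, the defining identity <Ax, y> = <x, A^* y> gives (Ax)^T y = x^T (A^*) y, i.e. x^T A^T y = x^T (A^*) y. Since this holds for all x, y, we must have A^* = A^T. Therefore
A^* =
[[-2, 1],
 [1, -2]].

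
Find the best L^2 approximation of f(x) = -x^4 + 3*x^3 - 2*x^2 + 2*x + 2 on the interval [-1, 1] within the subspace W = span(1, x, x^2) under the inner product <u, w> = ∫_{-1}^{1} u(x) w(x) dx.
g(x) = -20*x^2/7 + 19*x/5 + 73/35

The best approximation g ∈ W is the orthogonal projection of f onto W. Writing g = a_0 + a_1 x + a_2 x^2, the coefficients solve the normal equations G · a = b where
  G_{ij} = <φ_i, φ_j> and b_i = <f, φ_i>, with φ_0 = 1, φ_1 = x, φ_2 = x^2.
G =
  [2, 0, 2/3]
  [0, 2/3, 0]
  [2/3, 0, 2/5],
b = (34/15, 38/15, 26/105).
Solving gives a_0 = 73/35, a_1 = 19/5, a_2 = -20/7, so
  g(x) = -20*x^2/7 + 19*x/5 + 73/35.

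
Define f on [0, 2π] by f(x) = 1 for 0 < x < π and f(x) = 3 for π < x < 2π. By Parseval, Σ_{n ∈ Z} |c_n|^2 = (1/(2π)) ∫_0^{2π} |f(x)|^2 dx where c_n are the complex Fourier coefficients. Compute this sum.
Σ |c_n|^2 = 5

Parseval equates the L^2 energy of f (normalised by 1/(2π)) with the ℓ^2 sum of its Fourier coefficients: (1/(2π)) ∫_0^{2π} |f|^2 = Σ |c_n|^2.
Compute the left side: (1/(2π)) [∫_0^π 1^2 dx + ∫_π^{2π} 3^2 dx] = (1/(2π)) · (1π + 9π) = (1 + 9)/2 = 5.
So Σ_{n ∈ Z} |c_n|^2 = 5.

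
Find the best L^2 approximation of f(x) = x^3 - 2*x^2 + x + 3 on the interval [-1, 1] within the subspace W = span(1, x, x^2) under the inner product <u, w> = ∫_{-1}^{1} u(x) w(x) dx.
g(x) = -2*x^2 + 8*x/5 + 3

The best approximation g ∈ W is the orthogonal projection of f onto W. Writing g = a_0 + a_1 x + a_2 x^2, the coefficients solve the normal equations G · a = b where
  G_{ij} = <φ_i, φ_j> and b_i = <f, φ_i>, with φ_0 = 1, φ_1 = x, φ_2 = x^2.
G =
  [2, 0, 2/3]
  [0, 2/3, 0]
  [2/3, 0, 2/5],
b = (14/3, 16/15, 6/5).
Solving gives a_0 = 3, a_1 = 8/5, a_2 = -2, so
  g(x) = -2*x^2 + 8*x/5 + 3.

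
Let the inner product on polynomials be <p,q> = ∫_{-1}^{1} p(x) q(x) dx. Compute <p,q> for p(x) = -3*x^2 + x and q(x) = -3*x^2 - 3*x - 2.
<p,q> = 28/5

Expand the product: p(x)·q(x) = 9*x^4 + 6*x^3 + 3*x^2 - 2*x.
∫_{-1}^{1} of each monomial x^k gives [2/(k+1) if k even, 0 if k odd]. Integrating term-by-term (or equivalently evaluating the antiderivative F(x) = 9*x^5/5 + 3*x^4/2 + x^3 - x^2 at the endpoints):
  F(1) − F(−1) = 33/10 − (-23/10) = 28/5.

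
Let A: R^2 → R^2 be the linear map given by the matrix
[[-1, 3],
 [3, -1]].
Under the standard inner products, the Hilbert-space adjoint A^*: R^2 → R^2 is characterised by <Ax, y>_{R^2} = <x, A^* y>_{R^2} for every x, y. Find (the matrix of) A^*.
A^* = A^T =
[[-1, 3],
 [3, -1]]

For real matrices with standard dot products, the defining identity <Ax, y> = <x, A^* y> gives (Ax)^T y = x^T (A^*) y, i.e. x^T A^T y = x^T (A^*) y. Since this holds for all x, y, we must have A^* = A^T. Therefore
A^* =
[[-1, 3],
 [3, -1]].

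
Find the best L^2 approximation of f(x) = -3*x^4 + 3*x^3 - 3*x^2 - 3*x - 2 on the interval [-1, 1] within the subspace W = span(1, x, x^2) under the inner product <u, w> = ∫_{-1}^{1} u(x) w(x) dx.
g(x) = -39*x^2/7 - 6*x/5 - 61/35

The best approximation g ∈ W is the orthogonal projection of f onto W. Writing g = a_0 + a_1 x + a_2 x^2, the coefficients solve the normal equations G · a = b where
  G_{ij} = <φ_i, φ_j> and b_i = <f, φ_i>, with φ_0 = 1, φ_1 = x, φ_2 = x^2.
G =
  [2, 0, 2/3]
  [0, 2/3, 0]
  [2/3, 0, 2/5],
b = (-36/5, -4/5, -356/105).
Solving gives a_0 = -61/35, a_1 = -6/5, a_2 = -39/7, so
  g(x) = -39*x^2/7 - 6*x/5 - 61/35.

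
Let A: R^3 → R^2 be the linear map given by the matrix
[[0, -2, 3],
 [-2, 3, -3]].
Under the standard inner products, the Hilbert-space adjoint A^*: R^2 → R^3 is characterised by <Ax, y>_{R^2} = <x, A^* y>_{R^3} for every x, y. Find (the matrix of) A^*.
A^* = A^T =
[[0, -2],
 [-2, 3],
 [3, -3]]

For real matrices with standard dot products, the defining identity <Ax, y> = <x, A^* y> gives (Ax)^T y = x^T (A^*) y, i.e. x^T A^T y = x^T (A^*) y. Since this holds for all x, y, we must have A^* = A^T. Therefore
A^* =
[[0, -2],
 [-2, 3],
 [3, -3]].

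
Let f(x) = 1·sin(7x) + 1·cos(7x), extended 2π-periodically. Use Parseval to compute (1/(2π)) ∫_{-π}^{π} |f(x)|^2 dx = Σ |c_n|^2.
Σ |c_n|^2 = 1

Expand |f|^2 and use orthogonality of {sin(nx), cos(mx)} on [-π, π]:
  ∫_{-π}^{π} sin(nx)^2 dx = π, ∫ cos(mx)^2 dx = π, and cross terms integrate to 0.
So ∫_{-π}^{π} f(x)^2 dx = 1^2 · π + 1^2 · π = (1 + 1)π.
Divide by 2π: (1 + 1)/2 = 1.
By Parseval, this equals Σ |c_n|^2.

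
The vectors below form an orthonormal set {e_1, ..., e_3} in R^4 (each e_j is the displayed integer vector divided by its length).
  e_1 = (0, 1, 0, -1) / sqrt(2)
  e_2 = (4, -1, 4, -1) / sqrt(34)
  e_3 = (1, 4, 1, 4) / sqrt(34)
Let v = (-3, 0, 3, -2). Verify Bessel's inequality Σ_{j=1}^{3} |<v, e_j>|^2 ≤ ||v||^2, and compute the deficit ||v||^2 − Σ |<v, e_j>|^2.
Σ |<v, e_j>|^2 = 4; ||v||^2 = 22; deficit = 18

Write each e_j = u_j / sqrt(<u_j, u_j>) where u_j is the displayed integer vector. Then <v, e_j> = <v, u_j> / sqrt(<u_j, u_j>), so |<v, e_j>|^2 = <v, u_j>^2 / <u_j, u_j>.
Coefficients: <v, e_1> = 2/sqrt(2), <v, e_2> = 2/sqrt(34), <v, e_3> = -8/sqrt(34).
Square and sum: Σ |<v, e_j>|^2 = 4.
Compute ||v||^2 = v·v = 22.
Deficit = 22 − 4 = 18 ≥ 0, confirming Bessel's inequality. (The deficit equals ||v − Σ <v,e_j> e_j||^2, the squared distance from v to span{e_j}.)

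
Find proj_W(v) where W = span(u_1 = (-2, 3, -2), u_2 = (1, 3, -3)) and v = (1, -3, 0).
proj_W(v) = (31/22, -21/11, 27/22)

Set up U = [u_1 | ... | u_2] ∈ R^(3×2). The projector onto W = col(U) is P = U (U^T U)^(-1) U^T.
Compute U^T U =
  [17, 13]
  [13, 19],
and U^T v = (-11, -8).
Solve U^T U · c = U^T v for the coefficients: c = (-15/22, 1/22). The projection is proj_W(v) = U c.
Check: (v - proj_W(v)) · u_1 = 0  (should be 0).
Check: (v - proj_W(v)) · u_2 = 0  (should be 0).
Result: proj_W(v) = (31/22, -21/11, 27/22).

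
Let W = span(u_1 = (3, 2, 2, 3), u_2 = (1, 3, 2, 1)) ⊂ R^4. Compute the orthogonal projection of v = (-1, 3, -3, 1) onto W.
proj_W(v) = (-33/67, 69/67, 30/67, -33/67)

Set up U = [u_1 | ... | u_2] ∈ R^(4×2). The projector onto W = col(U) is P = U (U^T U)^(-1) U^T.
Compute U^T U =
  [26, 16]
  [16, 15],
and U^T v = (0, 3).
Solve U^T U · c = U^T v for the coefficients: c = (-24/67, 39/67). The projection is proj_W(v) = U c.
Check: (v - proj_W(v)) · u_1 = 0  (should be 0).
Check: (v - proj_W(v)) · u_2 = 0  (should be 0).
Result: proj_W(v) = (-33/67, 69/67, 30/67, -33/67).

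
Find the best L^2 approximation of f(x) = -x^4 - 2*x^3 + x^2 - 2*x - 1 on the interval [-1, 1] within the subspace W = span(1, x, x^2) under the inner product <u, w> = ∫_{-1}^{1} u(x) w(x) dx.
g(x) = x^2/7 - 16*x/5 - 32/35

The best approximation g ∈ W is the orthogonal projection of f onto W. Writing g = a_0 + a_1 x + a_2 x^2, the coefficients solve the normal equations G · a = b where
  G_{ij} = <φ_i, φ_j> and b_i = <f, φ_i>, with φ_0 = 1, φ_1 = x, φ_2 = x^2.
G =
  [2, 0, 2/3]
  [0, 2/3, 0]
  [2/3, 0, 2/5],
b = (-26/15, -32/15, -58/105).
Solving gives a_0 = -32/35, a_1 = -16/5, a_2 = 1/7, so
  g(x) = x^2/7 - 16*x/5 - 32/35.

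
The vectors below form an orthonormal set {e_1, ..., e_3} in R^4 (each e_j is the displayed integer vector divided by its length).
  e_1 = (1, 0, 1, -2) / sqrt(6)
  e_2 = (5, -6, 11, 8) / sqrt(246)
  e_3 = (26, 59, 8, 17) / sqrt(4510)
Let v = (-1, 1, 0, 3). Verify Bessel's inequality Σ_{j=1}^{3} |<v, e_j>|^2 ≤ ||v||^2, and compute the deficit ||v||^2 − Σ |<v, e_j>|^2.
Σ |<v, e_j>|^2 = 573/55; ||v||^2 = 11; deficit = 32/55

Write each e_j = u_j / sqrt(<u_j, u_j>) where u_j is the displayed integer vector. Then <v, e_j> = <v, u_j> / sqrt(<u_j, u_j>), so |<v, e_j>|^2 = <v, u_j>^2 / <u_j, u_j>.
Coefficients: <v, e_1> = -7/sqrt(6), <v, e_2> = 13/sqrt(246), <v, e_3> = 84/sqrt(4510).
Square and sum: Σ |<v, e_j>|^2 = 573/55.
Compute ||v||^2 = v·v = 11.
Deficit = 11 − 573/55 = 32/55 ≥ 0, confirming Bessel's inequality. (The deficit equals ||v − Σ <v,e_j> e_j||^2, the squared distance from v to span{e_j}.)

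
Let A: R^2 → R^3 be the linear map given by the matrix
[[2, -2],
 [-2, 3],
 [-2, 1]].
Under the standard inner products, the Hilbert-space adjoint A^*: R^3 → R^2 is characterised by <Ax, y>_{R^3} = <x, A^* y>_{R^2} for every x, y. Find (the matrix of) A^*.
A^* = A^T =
[[2, -2, -2],
 [-2, 3, 1]]

For real matrices with standard dot products, the defining identity <Ax, y> = <x, A^* y> gives (Ax)^T y = x^T (A^*) y, i.e. x^T A^T y = x^T (A^*) y. Since this holds for all x, y, we must have A^* = A^T. Therefore
A^* =
[[2, -2, -2],
 [-2, 3, 1]].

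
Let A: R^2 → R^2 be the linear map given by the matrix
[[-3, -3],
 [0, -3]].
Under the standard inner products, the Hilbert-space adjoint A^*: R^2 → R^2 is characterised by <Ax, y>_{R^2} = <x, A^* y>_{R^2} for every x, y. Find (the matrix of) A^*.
A^* = A^T =
[[-3, 0],
 [-3, -3]]

For real matrices with standard dot products, the defining identity <Ax, y> = <x, A^* y> gives (Ax)^T y = x^T (A^*) y, i.e. x^T A^T y = x^T (A^*) y. Since this holds for all x, y, we must have A^* = A^T. Therefore
A^* =
[[-3, 0],
 [-3, -3]].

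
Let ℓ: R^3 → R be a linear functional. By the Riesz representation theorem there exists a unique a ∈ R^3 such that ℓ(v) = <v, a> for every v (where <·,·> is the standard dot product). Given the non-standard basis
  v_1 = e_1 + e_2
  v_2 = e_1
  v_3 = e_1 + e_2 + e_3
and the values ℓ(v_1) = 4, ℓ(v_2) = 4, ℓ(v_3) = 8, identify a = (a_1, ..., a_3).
a = (4, 0, 4)

Write a = (a_1, ..., a_3) in the standard basis. For each basis vector v_i, ℓ(v_i) = <v_i, a> is a linear equation in the a_j's. Collect the n equations into a matrix system V a = ℓ, where row i of V is v_i (expressed in the standard basis). Since V is invertible (lower-triangular with 1s on the diagonal, up to permutation), solve by back-substitution:
  V =
[[1, 1, 0],
 [1, 0, 0],
 [1, 1, 1]]
  V a = (4, 4, 8)
Solving gives a = (4, 0, 4).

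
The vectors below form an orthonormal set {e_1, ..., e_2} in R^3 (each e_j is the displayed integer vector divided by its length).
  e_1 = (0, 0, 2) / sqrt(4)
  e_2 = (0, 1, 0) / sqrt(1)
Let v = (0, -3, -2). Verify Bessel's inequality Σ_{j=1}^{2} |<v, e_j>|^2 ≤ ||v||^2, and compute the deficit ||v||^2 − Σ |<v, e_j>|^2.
Σ |<v, e_j>|^2 = 13; ||v||^2 = 13; deficit = 0

Write each e_j = u_j / sqrt(<u_j, u_j>) where u_j is the displayed integer vector. Then <v, e_j> = <v, u_j> / sqrt(<u_j, u_j>), so |<v, e_j>|^2 = <v, u_j>^2 / <u_j, u_j>.
Coefficients: <v, e_1> = -4/sqrt(4), <v, e_2> = -3/sqrt(1).
Square and sum: Σ |<v, e_j>|^2 = 13.
Compute ||v||^2 = v·v = 13.
Deficit = 13 − 13 = 0 ≥ 0, confirming Bessel's inequality. (The deficit equals ||v − Σ <v,e_j> e_j||^2, the squared distance from v to span{e_j}.)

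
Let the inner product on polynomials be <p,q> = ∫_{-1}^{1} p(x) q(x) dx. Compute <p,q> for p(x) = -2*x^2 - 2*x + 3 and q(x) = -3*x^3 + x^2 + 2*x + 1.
<p,q> = 28/5

Expand the product: p(x)·q(x) = 6*x^5 + 4*x^4 - 15*x^3 - 3*x^2 + 4*x + 3.
∫_{-1}^{1} of each monomial x^k gives [2/(k+1) if k even, 0 if k odd]. Integrating term-by-term (or equivalently evaluating the antiderivative F(x) = x^6 + 4*x^5/5 - 15*x^4/4 - x^3 + 2*x^2 + 3*x at the endpoints):
  F(1) − F(−1) = 41/20 − (-71/20) = 28/5.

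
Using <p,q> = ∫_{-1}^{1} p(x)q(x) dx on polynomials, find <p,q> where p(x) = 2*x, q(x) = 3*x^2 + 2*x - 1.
<p,q> = 8/3

Expand the product: p(x)·q(x) = 6*x^3 + 4*x^2 - 2*x.
∫_{-1}^{1} of each monomial x^k gives [2/(k+1) if k even, 0 if k odd]. Integrating term-by-term (or equivalently evaluating the antiderivative F(x) = 3*x^4/2 + 4*x^3/3 - x^2 at the endpoints):
  F(1) − F(−1) = 11/6 − (-5/6) = 8/3.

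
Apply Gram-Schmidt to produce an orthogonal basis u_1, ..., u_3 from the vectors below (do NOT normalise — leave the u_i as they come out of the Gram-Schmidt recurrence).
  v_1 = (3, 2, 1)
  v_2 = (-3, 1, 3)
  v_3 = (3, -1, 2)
Orthogonal basis:
  u_1 = (3, 2, 1)
  u_2 = (-15/7, 11/7, 23/7)
  u_3 = (9/10, -54/25, 81/50)

Apply the Gram-Schmidt recurrence
  u_1 = v_1
  u_i = v_i − Σ_{j<i} ((v_i · u_j) / (u_j · u_j)) · u_j.

Step by step this gives:
  u_1 = (3, 2, 1)
  u_2 = (-15/7, 11/7, 23/7)
  u_3 = (9/10, -54/25, 81/50)

Orthogonality check:
  u_2 · u_1 = 0 (should be 0)
  u_3 · u_1 = 0 (should be 0)
  u_3 · u_2 = 0 (should be 0)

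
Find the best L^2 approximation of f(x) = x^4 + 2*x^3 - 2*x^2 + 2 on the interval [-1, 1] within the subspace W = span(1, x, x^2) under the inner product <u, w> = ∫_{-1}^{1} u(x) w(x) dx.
g(x) = -8*x^2/7 + 6*x/5 + 67/35

The best approximation g ∈ W is the orthogonal projection of f onto W. Writing g = a_0 + a_1 x + a_2 x^2, the coefficients solve the normal equations G · a = b where
  G_{ij} = <φ_i, φ_j> and b_i = <f, φ_i>, with φ_0 = 1, φ_1 = x, φ_2 = x^2.
G =
  [2, 0, 2/3]
  [0, 2/3, 0]
  [2/3, 0, 2/5],
b = (46/15, 4/5, 86/105).
Solving gives a_0 = 67/35, a_1 = 6/5, a_2 = -8/7, so
  g(x) = -8*x^2/7 + 6*x/5 + 67/35.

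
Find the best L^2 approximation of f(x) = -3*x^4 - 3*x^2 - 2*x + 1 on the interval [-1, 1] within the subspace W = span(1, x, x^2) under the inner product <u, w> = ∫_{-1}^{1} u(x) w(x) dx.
g(x) = -39*x^2/7 - 2*x + 44/35

The best approximation g ∈ W is the orthogonal projection of f onto W. Writing g = a_0 + a_1 x + a_2 x^2, the coefficients solve the normal equations G · a = b where
  G_{ij} = <φ_i, φ_j> and b_i = <f, φ_i>, with φ_0 = 1, φ_1 = x, φ_2 = x^2.
G =
  [2, 0, 2/3]
  [0, 2/3, 0]
  [2/3, 0, 2/5],
b = (-6/5, -4/3, -146/105).
Solving gives a_0 = 44/35, a_1 = -2, a_2 = -39/7, so
  g(x) = -39*x^2/7 - 2*x + 44/35.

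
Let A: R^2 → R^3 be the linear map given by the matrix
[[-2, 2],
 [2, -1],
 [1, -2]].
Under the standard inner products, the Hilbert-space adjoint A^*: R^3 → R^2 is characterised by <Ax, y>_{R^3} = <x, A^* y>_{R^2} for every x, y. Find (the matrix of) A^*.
A^* = A^T =
[[-2, 2, 1],
 [2, -1, -2]]

For real matrices with standard dot products, the defining identity <Ax, y> = <x, A^* y> gives (Ax)^T y = x^T (A^*) y, i.e. x^T A^T y = x^T (A^*) y. Since this holds for all x, y, we must have A^* = A^T. Therefore
A^* =
[[-2, 2, 1],
 [2, -1, -2]].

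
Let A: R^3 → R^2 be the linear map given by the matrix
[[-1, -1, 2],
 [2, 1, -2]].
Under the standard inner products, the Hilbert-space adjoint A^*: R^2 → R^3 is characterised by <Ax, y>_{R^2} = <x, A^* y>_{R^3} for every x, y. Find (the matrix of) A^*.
A^* = A^T =
[[-1, 2],
 [-1, 1],
 [2, -2]]

For real matrices with standard dot products, the defining identity <Ax, y> = <x, A^* y> gives (Ax)^T y = x^T (A^*) y, i.e. x^T A^T y = x^T (A^*) y. Since this holds for all x, y, we must have A^* = A^T. Therefore
A^* =
[[-1, 2],
 [-1, 1],
 [2, -2]].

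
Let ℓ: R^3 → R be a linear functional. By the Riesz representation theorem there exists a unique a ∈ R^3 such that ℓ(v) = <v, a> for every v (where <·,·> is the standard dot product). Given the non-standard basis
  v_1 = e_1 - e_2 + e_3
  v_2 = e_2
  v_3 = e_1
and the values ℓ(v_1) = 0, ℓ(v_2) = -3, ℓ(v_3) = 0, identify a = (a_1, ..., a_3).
a = (0, -3, -3)

Write a = (a_1, ..., a_3) in the standard basis. For each basis vector v_i, ℓ(v_i) = <v_i, a> is a linear equation in the a_j's. Collect the n equations into a matrix system V a = ℓ, where row i of V is v_i (expressed in the standard basis). Since V is invertible (lower-triangular with 1s on the diagonal, up to permutation), solve by back-substitution:
  V =
[[1, -1, 1],
 [0, 1, 0],
 [1, 0, 0]]
  V a = (0, -3, 0)
Solving gives a = (0, -3, -3).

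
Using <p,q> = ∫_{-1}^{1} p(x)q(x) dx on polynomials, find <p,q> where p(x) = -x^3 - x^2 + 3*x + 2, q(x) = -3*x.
<p,q> = -24/5

Expand the product: p(x)·q(x) = 3*x^4 + 3*x^3 - 9*x^2 - 6*x.
∫_{-1}^{1} of each monomial x^k gives [2/(k+1) if k even, 0 if k odd]. Integrating term-by-term (or equivalently evaluating the antiderivative F(x) = 3*x^5/5 + 3*x^4/4 - 3*x^3 - 3*x^2 at the endpoints):
  F(1) − F(−1) = -93/20 − (3/20) = -24/5.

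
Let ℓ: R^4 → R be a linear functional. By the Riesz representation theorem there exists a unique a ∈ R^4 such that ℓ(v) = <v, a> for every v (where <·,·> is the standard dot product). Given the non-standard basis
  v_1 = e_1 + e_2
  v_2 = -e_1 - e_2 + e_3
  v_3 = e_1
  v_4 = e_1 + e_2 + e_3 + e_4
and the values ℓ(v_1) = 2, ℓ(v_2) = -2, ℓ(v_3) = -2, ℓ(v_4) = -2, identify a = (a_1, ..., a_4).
a = (-2, 4, 0, -4)

Write a = (a_1, ..., a_4) in the standard basis. For each basis vector v_i, ℓ(v_i) = <v_i, a> is a linear equation in the a_j's. Collect the n equations into a matrix system V a = ℓ, where row i of V is v_i (expressed in the standard basis). Since V is invertible (lower-triangular with 1s on the diagonal, up to permutation), solve by back-substitution:
  V =
[[1, 1, 0, 0],
 [-1, -1, 1, 0],
 [1, 0, 0, 0],
 [1, 1, 1, 1]]
  V a = (2, -2, -2, -2)
Solving gives a = (-2, 4, 0, -4).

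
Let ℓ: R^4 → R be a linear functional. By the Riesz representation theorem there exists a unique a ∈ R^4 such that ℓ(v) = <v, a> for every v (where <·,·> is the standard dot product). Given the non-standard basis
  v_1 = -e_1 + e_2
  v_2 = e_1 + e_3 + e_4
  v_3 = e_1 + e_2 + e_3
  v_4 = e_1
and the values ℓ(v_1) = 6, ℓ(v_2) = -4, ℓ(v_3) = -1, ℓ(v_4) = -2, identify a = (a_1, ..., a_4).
a = (-2, 4, -3, 1)

Write a = (a_1, ..., a_4) in the standard basis. For each basis vector v_i, ℓ(v_i) = <v_i, a> is a linear equation in the a_j's. Collect the n equations into a matrix system V a = ℓ, where row i of V is v_i (expressed in the standard basis). Since V is invertible (lower-triangular with 1s on the diagonal, up to permutation), solve by back-substitution:
  V =
[[-1, 1, 0, 0],
 [1, 0, 1, 1],
 [1, 1, 1, 0],
 [1, 0, 0, 0]]
  V a = (6, -4, -1, -2)
Solving gives a = (-2, 4, -3, 1).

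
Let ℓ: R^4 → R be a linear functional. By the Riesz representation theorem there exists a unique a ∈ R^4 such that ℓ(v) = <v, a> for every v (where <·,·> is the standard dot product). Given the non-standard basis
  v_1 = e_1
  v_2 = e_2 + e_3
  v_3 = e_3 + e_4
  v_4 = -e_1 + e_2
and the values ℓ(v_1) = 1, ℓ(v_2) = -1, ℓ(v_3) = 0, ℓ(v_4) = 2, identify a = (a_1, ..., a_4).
a = (1, 3, -4, 4)

Write a = (a_1, ..., a_4) in the standard basis. For each basis vector v_i, ℓ(v_i) = <v_i, a> is a linear equation in the a_j's. Collect the n equations into a matrix system V a = ℓ, where row i of V is v_i (expressed in the standard basis). Since V is invertible (lower-triangular with 1s on the diagonal, up to permutation), solve by back-substitution:
  V =
[[1, 0, 0, 0],
 [0, 1, 1, 0],
 [0, 0, 1, 1],
 [-1, 1, 0, 0]]
  V a = (1, -1, 0, 2)
Solving gives a = (1, 3, -4, 4).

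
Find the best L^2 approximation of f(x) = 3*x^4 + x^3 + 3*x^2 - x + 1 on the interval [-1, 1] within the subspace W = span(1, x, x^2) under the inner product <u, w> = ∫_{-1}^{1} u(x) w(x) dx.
g(x) = 39*x^2/7 - 2*x/5 + 26/35

The best approximation g ∈ W is the orthogonal projection of f onto W. Writing g = a_0 + a_1 x + a_2 x^2, the coefficients solve the normal equations G · a = b where
  G_{ij} = <φ_i, φ_j> and b_i = <f, φ_i>, with φ_0 = 1, φ_1 = x, φ_2 = x^2.
G =
  [2, 0, 2/3]
  [0, 2/3, 0]
  [2/3, 0, 2/5],
b = (26/5, -4/15, 286/105).
Solving gives a_0 = 26/35, a_1 = -2/5, a_2 = 39/7, so
  g(x) = 39*x^2/7 - 2*x/5 + 26/35.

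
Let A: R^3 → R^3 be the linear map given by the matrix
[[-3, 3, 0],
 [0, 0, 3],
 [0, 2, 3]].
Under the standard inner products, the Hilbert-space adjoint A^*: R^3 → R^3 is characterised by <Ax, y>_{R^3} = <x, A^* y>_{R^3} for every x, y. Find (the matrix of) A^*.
A^* = A^T =
[[-3, 0, 0],
 [3, 0, 2],
 [0, 3, 3]]

For real matrices with standard dot products, the defining identity <Ax, y> = <x, A^* y> gives (Ax)^T y = x^T (A^*) y, i.e. x^T A^T y = x^T (A^*) y. Since this holds for all x, y, we must have A^* = A^T. Therefore
A^* =
[[-3, 0, 0],
 [3, 0, 2],
 [0, 3, 3]].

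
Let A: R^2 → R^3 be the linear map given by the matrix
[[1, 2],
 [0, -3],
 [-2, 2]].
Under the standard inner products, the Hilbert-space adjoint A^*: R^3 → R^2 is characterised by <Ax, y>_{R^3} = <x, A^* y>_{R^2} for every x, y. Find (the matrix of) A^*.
A^* = A^T =
[[1, 0, -2],
 [2, -3, 2]]

For real matrices with standard dot products, the defining identity <Ax, y> = <x, A^* y> gives (Ax)^T y = x^T (A^*) y, i.e. x^T A^T y = x^T (A^*) y. Since this holds for all x, y, we must have A^* = A^T. Therefore
A^* =
[[1, 0, -2],
 [2, -3, 2]].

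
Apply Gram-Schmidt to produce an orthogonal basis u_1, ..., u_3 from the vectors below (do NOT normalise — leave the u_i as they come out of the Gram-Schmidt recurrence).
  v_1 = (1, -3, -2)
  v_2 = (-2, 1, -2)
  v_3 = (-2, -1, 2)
Orthogonal basis:
  u_1 = (1, -3, -2)
  u_2 = (-27/14, 11/14, -15/7)
  u_3 = (-256/125, -192/125, 32/25)

Apply the Gram-Schmidt recurrence
  u_1 = v_1
  u_i = v_i − Σ_{j<i} ((v_i · u_j) / (u_j · u_j)) · u_j.

Step by step this gives:
  u_1 = (1, -3, -2)
  u_2 = (-27/14, 11/14, -15/7)
  u_3 = (-256/125, -192/125, 32/25)

Orthogonality check:
  u_2 · u_1 = 0 (should be 0)
  u_3 · u_1 = 0 (should be 0)
  u_3 · u_2 = 0 (should be 0)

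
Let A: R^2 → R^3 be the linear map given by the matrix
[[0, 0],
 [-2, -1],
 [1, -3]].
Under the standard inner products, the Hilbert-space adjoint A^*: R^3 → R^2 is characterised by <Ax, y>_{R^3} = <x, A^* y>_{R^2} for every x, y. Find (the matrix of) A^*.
A^* = A^T =
[[0, -2, 1],
 [0, -1, -3]]

For real matrices with standard dot products, the defining identity <Ax, y> = <x, A^* y> gives (Ax)^T y = x^T (A^*) y, i.e. x^T A^T y = x^T (A^*) y. Since this holds for all x, y, we must have A^* = A^T. Therefore
A^* =
[[0, -2, 1],
 [0, -1, -3]].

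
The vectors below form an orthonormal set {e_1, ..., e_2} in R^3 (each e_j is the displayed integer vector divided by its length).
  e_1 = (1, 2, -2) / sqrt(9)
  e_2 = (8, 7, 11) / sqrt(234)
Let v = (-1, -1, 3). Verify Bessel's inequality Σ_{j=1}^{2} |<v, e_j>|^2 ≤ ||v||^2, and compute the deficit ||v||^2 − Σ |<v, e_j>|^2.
Σ |<v, e_j>|^2 = 135/13; ||v||^2 = 11; deficit = 8/13

Write each e_j = u_j / sqrt(<u_j, u_j>) where u_j is the displayed integer vector. Then <v, e_j> = <v, u_j> / sqrt(<u_j, u_j>), so |<v, e_j>|^2 = <v, u_j>^2 / <u_j, u_j>.
Coefficients: <v, e_1> = -9/sqrt(9), <v, e_2> = 18/sqrt(234).
Square and sum: Σ |<v, e_j>|^2 = 135/13.
Compute ||v||^2 = v·v = 11.
Deficit = 11 − 135/13 = 8/13 ≥ 0, confirming Bessel's inequality. (The deficit equals ||v − Σ <v,e_j> e_j||^2, the squared distance from v to span{e_j}.)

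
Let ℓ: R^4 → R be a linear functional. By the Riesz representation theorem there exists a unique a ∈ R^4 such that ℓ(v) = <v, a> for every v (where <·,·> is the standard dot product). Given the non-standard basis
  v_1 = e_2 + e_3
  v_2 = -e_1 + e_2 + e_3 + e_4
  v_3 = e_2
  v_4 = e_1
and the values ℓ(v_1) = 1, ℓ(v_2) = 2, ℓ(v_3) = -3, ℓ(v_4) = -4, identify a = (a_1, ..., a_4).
a = (-4, -3, 4, -3)

Write a = (a_1, ..., a_4) in the standard basis. For each basis vector v_i, ℓ(v_i) = <v_i, a> is a linear equation in the a_j's. Collect the n equations into a matrix system V a = ℓ, where row i of V is v_i (expressed in the standard basis). Since V is invertible (lower-triangular with 1s on the diagonal, up to permutation), solve by back-substitution:
  V =
[[0, 1, 1, 0],
 [-1, 1, 1, 1],
 [0, 1, 0, 0],
 [1, 0, 0, 0]]
  V a = (1, 2, -3, -4)
Solving gives a = (-4, -3, 4, -3).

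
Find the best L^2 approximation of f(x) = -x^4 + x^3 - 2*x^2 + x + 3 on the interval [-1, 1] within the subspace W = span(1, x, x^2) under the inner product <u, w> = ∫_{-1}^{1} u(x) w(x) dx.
g(x) = -20*x^2/7 + 8*x/5 + 108/35

The best approximation g ∈ W is the orthogonal projection of f onto W. Writing g = a_0 + a_1 x + a_2 x^2, the coefficients solve the normal equations G · a = b where
  G_{ij} = <φ_i, φ_j> and b_i = <f, φ_i>, with φ_0 = 1, φ_1 = x, φ_2 = x^2.
G =
  [2, 0, 2/3]
  [0, 2/3, 0]
  [2/3, 0, 2/5],
b = (64/15, 16/15, 32/35).
Solving gives a_0 = 108/35, a_1 = 8/5, a_2 = -20/7, so
  g(x) = -20*x^2/7 + 8*x/5 + 108/35.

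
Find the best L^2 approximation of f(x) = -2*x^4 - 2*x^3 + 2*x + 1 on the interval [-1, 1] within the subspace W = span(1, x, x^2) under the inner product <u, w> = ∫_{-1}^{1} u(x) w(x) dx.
g(x) = -12*x^2/7 + 4*x/5 + 41/35

The best approximation g ∈ W is the orthogonal projection of f onto W. Writing g = a_0 + a_1 x + a_2 x^2, the coefficients solve the normal equations G · a = b where
  G_{ij} = <φ_i, φ_j> and b_i = <f, φ_i>, with φ_0 = 1, φ_1 = x, φ_2 = x^2.
G =
  [2, 0, 2/3]
  [0, 2/3, 0]
  [2/3, 0, 2/5],
b = (6/5, 8/15, 2/21).
Solving gives a_0 = 41/35, a_1 = 4/5, a_2 = -12/7, so
  g(x) = -12*x^2/7 + 4*x/5 + 41/35.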